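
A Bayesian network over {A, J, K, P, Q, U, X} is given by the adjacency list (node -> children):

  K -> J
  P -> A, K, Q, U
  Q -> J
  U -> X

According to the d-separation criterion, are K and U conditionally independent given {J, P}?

2 paths connect K and U; each must be blocked for d-separation to hold:
Path 1: K → J ← Q ← P → U
  P is a fork here and P is conditioned on, so the path is blocked at P.
Path 2: K ← P → U
  P is a fork here and P is conditioned on, so the path is blocked at P.
Every path is blocked, so K and U are d-separated given {J, P}.

Yes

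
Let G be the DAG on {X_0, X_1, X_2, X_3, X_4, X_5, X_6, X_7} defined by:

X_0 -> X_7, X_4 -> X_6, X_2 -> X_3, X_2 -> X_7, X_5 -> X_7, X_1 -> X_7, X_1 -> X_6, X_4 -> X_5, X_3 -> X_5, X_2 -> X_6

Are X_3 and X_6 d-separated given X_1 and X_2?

Enumerating the 6 paths from X_3 to X_6 and testing each for blocking by {X_1, X_2}:
Path 1: X_3 → X_5 ← X_4 → X_6
  X_5 is a collider here and neither X_5 nor any of its descendants is conditioned on, so the collider stays closed — the path is blocked at X_5.
Path 2: X_3 → X_5 → X_7 ← X_1 → X_6
  X_7 is a collider here and neither X_7 nor any of its descendants is conditioned on, so the collider stays closed — the path is blocked at X_7.
Path 3: X_3 → X_5 → X_7 ← X_2 → X_6
  X_7 is a collider here and neither X_7 nor any of its descendants is conditioned on, so the collider stays closed — the path is blocked at X_7.
Path 4: X_3 ← X_2 → X_7 ← X_1 → X_6
  X_2 is a fork here and X_2 is conditioned on, so the path is blocked at X_2.
Path 5: X_3 ← X_2 → X_7 ← X_5 ← X_4 → X_6
  X_2 is a fork here and X_2 is conditioned on, so the path is blocked at X_2.
Path 6: X_3 ← X_2 → X_6
  X_2 is a fork here and X_2 is conditioned on, so the path is blocked at X_2.
Every path is blocked, so X_3 and X_6 are d-separated given {X_1, X_2}.

Yes — X_3 and X_6 are d-separated given {X_1, X_2}.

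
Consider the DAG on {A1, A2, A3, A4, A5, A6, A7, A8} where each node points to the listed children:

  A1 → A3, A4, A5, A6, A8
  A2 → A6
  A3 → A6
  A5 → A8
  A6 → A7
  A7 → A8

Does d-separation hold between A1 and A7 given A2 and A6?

Yes

4 paths connect A1 and A7; each must be blocked for d-separation to hold:
Path 1: A1 → A5 → A8 ← A7
  A8 is a collider here and neither A8 nor any of its descendants is conditioned on, so the collider stays closed — the path is blocked at A8.
Path 2: A1 → A3 → A6 → A7
  A6 is a chain here and A6 is conditioned on, so the path is blocked at A6.
Path 3: A1 → A6 → A7
  A6 is a chain here and A6 is conditioned on, so the path is blocked at A6.
Path 4: A1 → A8 ← A7
  A8 is a collider here and neither A8 nor any of its descendants is conditioned on, so the collider stays closed — the path is blocked at A8.
Since every path is blocked, d-separation holds.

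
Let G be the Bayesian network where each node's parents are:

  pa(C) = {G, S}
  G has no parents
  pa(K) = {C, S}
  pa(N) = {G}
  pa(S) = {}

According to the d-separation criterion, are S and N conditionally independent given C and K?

We examine all 2 paths between S and N:
Path 1: S → C ← G → N
  C is a collider and C is conditioned on, which opens it; G is a fork and G is not conditioned on — no node blocks this path, so it is active.
Path 2: S → K ← C ← G → N
  C is a chain here and C is conditioned on, so the path is blocked at C.
Since the path S → C ← G → N is active, S and N are not d-separated given {C, K}.

No — S and N are not d-separated given {C, K}.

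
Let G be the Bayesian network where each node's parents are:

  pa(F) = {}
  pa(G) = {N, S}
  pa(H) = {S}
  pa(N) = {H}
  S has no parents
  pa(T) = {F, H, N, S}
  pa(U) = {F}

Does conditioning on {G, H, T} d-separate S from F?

No

Enumerating the 5 paths from S to F and testing each for blocking by {G, H, T}:
Path 1: S → T ← F
  T is a collider and T is conditioned on, which opens it — no node blocks this path, so it is active.
Path 2: S → G ← N → T ← F
  G is a collider and G is conditioned on, which opens it; N is a fork and N is not conditioned on; T is a collider and T is conditioned on, which opens it — no node blocks this path, so it is active.
Path 3: S → G ← N ← H → T ← F
  H is a fork here and H is conditioned on, so the path is blocked at H.
Path 4: S → H → T ← F
  H is a chain here and H is conditioned on, so the path is blocked at H.
Path 5: S → H → N → T ← F
  H is a chain here and H is conditioned on, so the path is blocked at H.
Since the path S → T ← F is active, S and F are not d-separated given {G, H, T}.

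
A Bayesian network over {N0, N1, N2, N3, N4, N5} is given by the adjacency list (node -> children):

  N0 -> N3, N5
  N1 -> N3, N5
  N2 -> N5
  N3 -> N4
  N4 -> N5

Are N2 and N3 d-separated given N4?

There are 3 undirected paths between N2 and N3; checking each against the conditioning set {N4}:
Path 1: N2 → N5 ← N1 → N3
  N5 is a collider here and neither N5 nor any of its descendants is conditioned on, so the collider stays closed — the path is blocked at N5.
Path 2: N2 → N5 ← N4 ← N3
  N5 is a collider here and neither N5 nor any of its descendants is conditioned on, so the collider stays closed — the path is blocked at N5.
Path 3: N2 → N5 ← N0 → N3
  N5 is a collider here and neither N5 nor any of its descendants is conditioned on, so the collider stays closed — the path is blocked at N5.
All paths are blocked; N2 ⊥ N3 | {N4} holds.

Yes — N2 and N3 are d-separated given {N4}.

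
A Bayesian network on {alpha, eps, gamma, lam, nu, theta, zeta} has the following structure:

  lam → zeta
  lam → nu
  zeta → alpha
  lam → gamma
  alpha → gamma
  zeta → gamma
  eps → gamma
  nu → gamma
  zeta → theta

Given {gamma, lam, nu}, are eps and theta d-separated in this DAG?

4 paths connect eps and theta; each must be blocked for d-separation to hold:
  1. eps → gamma ← alpha ← zeta → theta — gamma:collider[open]; alpha:chain[open]; zeta:fork[open] ⇒ active
  2. eps → gamma ← zeta → theta — gamma:collider[open]; zeta:fork[open] ⇒ active
  3. eps → gamma ← nu ← lam → zeta → theta — gamma:collider[open]; nu:chain[blocks]; lam:fork[blocks]; zeta:chain[open] ⇒ blocked
  4. eps → gamma ← lam → zeta → theta — gamma:collider[open]; lam:fork[blocks]; zeta:chain[open] ⇒ blocked
At least one path is unblocked, so d-separation fails.

No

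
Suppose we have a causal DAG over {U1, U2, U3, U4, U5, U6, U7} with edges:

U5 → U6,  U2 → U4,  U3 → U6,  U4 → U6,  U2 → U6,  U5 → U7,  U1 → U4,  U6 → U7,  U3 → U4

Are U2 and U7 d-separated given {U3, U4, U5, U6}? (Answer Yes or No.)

We examine all 6 paths between U2 and U7:
Path 1: U2 → U4 ← U3 → U6 → U7
  U3 is a fork here and U3 is conditioned on, so the path is blocked at U3.
Path 2: U2 → U4 ← U3 → U6 ← U5 → U7
  U3 is a fork here and U3 is conditioned on, so the path is blocked at U3.
Path 3: U2 → U4 → U6 → U7
  U4 is a chain here and U4 is conditioned on, so the path is blocked at U4.
Path 4: U2 → U4 → U6 ← U5 → U7
  U4 is a chain here and U4 is conditioned on, so the path is blocked at U4.
Path 5: U2 → U6 → U7
  U6 is a chain here and U6 is conditioned on, so the path is blocked at U6.
Path 6: U2 → U6 ← U5 → U7
  U5 is a fork here and U5 is conditioned on, so the path is blocked at U5.
Every path is blocked, so U2 and U7 are d-separated given {U3, U4, U5, U6}.

Yes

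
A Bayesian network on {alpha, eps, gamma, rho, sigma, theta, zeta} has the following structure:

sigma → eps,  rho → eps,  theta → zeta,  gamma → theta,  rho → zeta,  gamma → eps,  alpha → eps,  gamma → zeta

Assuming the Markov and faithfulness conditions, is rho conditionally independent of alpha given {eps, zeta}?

There are 3 undirected paths between rho and alpha; checking each against the conditioning set {eps, zeta}:
Path 1: rho → eps ← alpha
  eps is a collider and eps is conditioned on, which opens it — no node blocks this path, so it is active.
Path 2: rho → zeta ← theta ← gamma → eps ← alpha
  zeta is a collider and zeta is conditioned on, which opens it; theta is a chain and theta is not conditioned on; gamma is a fork and gamma is not conditioned on; eps is a collider and eps is conditioned on, which opens it — no node blocks this path, so it is active.
Path 3: rho → zeta ← gamma → eps ← alpha
  zeta is a collider and zeta is conditioned on, which opens it; gamma is a fork and gamma is not conditioned on; eps is a collider and eps is conditioned on, which opens it — no node blocks this path, so it is active.
Since the path rho → eps ← alpha is active, rho and alpha are not d-separated given {eps, zeta}.

No — rho and alpha are not d-separated given {eps, zeta}.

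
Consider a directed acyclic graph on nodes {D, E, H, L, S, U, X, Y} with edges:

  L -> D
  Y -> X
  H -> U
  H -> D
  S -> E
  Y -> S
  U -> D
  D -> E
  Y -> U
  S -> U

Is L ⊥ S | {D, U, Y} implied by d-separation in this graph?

No

We examine all 5 paths between L and S:
Path 1: L → D ← H → U ← Y → S
  Y is a fork here and Y is conditioned on, so the path is blocked at Y.
Path 2: L → D ← H → U ← S
  D is a collider and D is conditioned on, which opens it; H is a fork and H is not conditioned on; U is a collider and U is conditioned on, which opens it — no node blocks this path, so it is active.
Path 3: L → D → E ← S
  D is a chain here and D is conditioned on, so the path is blocked at D.
Path 4: L → D ← U ← Y → S
  U is a chain here and U is conditioned on, so the path is blocked at U.
Path 5: L → D ← U ← S
  U is a chain here and U is conditioned on, so the path is blocked at U.
At least one path is unblocked, so d-separation fails.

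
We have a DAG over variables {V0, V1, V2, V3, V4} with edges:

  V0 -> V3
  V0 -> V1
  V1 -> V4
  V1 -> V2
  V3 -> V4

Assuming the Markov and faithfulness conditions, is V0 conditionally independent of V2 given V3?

No

2 paths connect V0 and V2; each must be blocked for d-separation to hold:
  1. V0 → V1 → V2 — V1:chain[open] ⇒ active
  2. V0 → V3 → V4 ← V1 → V2 — V3:chain[blocks]; V4:collider[blocks]; V1:fork[open] ⇒ blocked
Since the path V0 → V1 → V2 is active, V0 and V2 are not d-separated given {V3}.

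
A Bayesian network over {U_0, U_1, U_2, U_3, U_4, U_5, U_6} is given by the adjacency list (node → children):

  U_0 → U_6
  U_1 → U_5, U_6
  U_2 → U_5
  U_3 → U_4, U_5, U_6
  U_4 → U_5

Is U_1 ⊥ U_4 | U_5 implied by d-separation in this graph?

No

We examine all 4 paths between U_1 and U_4:
Path 1: U_1 → U_6 ← U_3 → U_4
  U_6 is a collider here and neither U_6 nor any of its descendants is conditioned on, so the collider stays closed — the path is blocked at U_6.
Path 2: U_1 → U_6 ← U_3 → U_5 ← U_4
  U_6 is a collider here and neither U_6 nor any of its descendants is conditioned on, so the collider stays closed — the path is blocked at U_6.
Path 3: U_1 → U_5 ← U_4
  U_5 is a collider and U_5 is conditioned on, which opens it — no node blocks this path, so it is active.
Path 4: U_1 → U_5 ← U_3 → U_4
  U_5 is a collider and U_5 is conditioned on, which opens it; U_3 is a fork and U_3 is not conditioned on — no node blocks this path, so it is active.
Because an active path exists, U_1 and U_4 are not d-separated.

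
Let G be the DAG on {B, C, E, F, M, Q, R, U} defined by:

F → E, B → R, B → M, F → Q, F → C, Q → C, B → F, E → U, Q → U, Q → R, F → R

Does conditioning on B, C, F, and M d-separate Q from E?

5 paths connect Q and E; each must be blocked for d-separation to hold:
Path 1: Q ← F → E
  F is a fork here and F is conditioned on, so the path is blocked at F.
Path 2: Q → C ← F → E
  F is a fork here and F is conditioned on, so the path is blocked at F.
Path 3: Q → R ← F → E
  R is a collider here and neither R nor any of its descendants is conditioned on, so the collider stays closed — the path is blocked at R.
Path 4: Q → R ← B → F → E
  R is a collider here and neither R nor any of its descendants is conditioned on, so the collider stays closed — the path is blocked at R.
Path 5: Q → U ← E
  U is a collider here and neither U nor any of its descendants is conditioned on, so the collider stays closed — the path is blocked at U.
Since every path is blocked, d-separation holds.

Yes — Q and E are d-separated given {B, C, F, M}.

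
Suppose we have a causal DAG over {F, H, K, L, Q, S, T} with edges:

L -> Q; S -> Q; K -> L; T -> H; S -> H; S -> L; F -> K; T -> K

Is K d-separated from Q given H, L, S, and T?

Yes — K and Q are d-separated given {H, L, S, T}.

There are 4 undirected paths between K and Q; checking each against the conditioning set {H, L, S, T}:
  1. K ← T → H ← S → L → Q — T:fork[blocks]; H:collider[open]; S:fork[blocks]; L:chain[blocks] ⇒ blocked
  2. K ← T → H ← S → Q — T:fork[blocks]; H:collider[open]; S:fork[blocks] ⇒ blocked
  3. K → L ← S → Q — L:collider[open]; S:fork[blocks] ⇒ blocked
  4. K → L → Q — L:chain[blocks] ⇒ blocked
Since every path is blocked, d-separation holds.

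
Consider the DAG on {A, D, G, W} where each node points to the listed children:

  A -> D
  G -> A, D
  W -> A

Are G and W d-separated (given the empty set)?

Yes — G and W are d-separated given ∅.

2 paths connect G and W; each must be blocked for d-separation to hold:
  1. G → A ← W — A:collider[blocks] ⇒ blocked
  2. G → D ← A ← W — D:collider[blocks]; A:chain[open] ⇒ blocked
Since every path is blocked, d-separation holds.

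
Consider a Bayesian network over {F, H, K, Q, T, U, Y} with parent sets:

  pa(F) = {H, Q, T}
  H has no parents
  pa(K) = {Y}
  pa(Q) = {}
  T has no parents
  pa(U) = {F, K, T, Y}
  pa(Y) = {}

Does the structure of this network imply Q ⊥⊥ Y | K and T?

Yes

4 paths connect Q and Y; each must be blocked for d-separation to hold:
  1. Q → F → U ← Y — F:chain[open]; U:collider[blocks] ⇒ blocked
  2. Q → F → U ← K ← Y — F:chain[open]; U:collider[blocks]; K:chain[blocks] ⇒ blocked
  3. Q → F ← T → U ← Y — F:collider[blocks]; T:fork[blocks]; U:collider[blocks] ⇒ blocked
  4. Q → F ← T → U ← K ← Y — F:collider[blocks]; T:fork[blocks]; U:collider[blocks]; K:chain[blocks] ⇒ blocked
Every path is blocked, so Q and Y are d-separated given {K, T}.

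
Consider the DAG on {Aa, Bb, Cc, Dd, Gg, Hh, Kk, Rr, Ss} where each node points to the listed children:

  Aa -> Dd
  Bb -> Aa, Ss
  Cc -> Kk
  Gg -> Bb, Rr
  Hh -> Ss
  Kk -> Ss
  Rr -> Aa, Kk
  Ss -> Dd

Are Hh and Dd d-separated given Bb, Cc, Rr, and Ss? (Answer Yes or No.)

Yes

We examine all 5 paths between Hh and Dd:
  1. Hh → Ss ← Kk ← Rr → Aa → Dd — Ss:collider[open]; Kk:chain[open]; Rr:fork[blocks]; Aa:chain[open] ⇒ blocked
  2. Hh → Ss ← Kk ← Rr ← Gg → Bb → Aa → Dd — Ss:collider[open]; Kk:chain[open]; Rr:chain[blocks]; Gg:fork[open]; Bb:chain[blocks]; Aa:chain[open] ⇒ blocked
  3. Hh → Ss ← Bb → Aa → Dd — Ss:collider[open]; Bb:fork[blocks]; Aa:chain[open] ⇒ blocked
  4. Hh → Ss ← Bb ← Gg → Rr → Aa → Dd — Ss:collider[open]; Bb:chain[blocks]; Gg:fork[open]; Rr:chain[blocks]; Aa:chain[open] ⇒ blocked
  5. Hh → Ss → Dd — Ss:chain[blocks] ⇒ blocked
All paths are blocked; Hh ⊥ Dd | {Bb, Cc, Rr, Ss} holds.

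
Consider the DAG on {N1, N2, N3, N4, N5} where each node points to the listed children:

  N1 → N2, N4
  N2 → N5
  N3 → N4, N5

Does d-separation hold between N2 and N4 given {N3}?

We examine all 2 paths between N2 and N4:
Path 1: N2 → N5 ← N3 → N4
  N5 is a collider here and neither N5 nor any of its descendants is conditioned on, so the collider stays closed — the path is blocked at N5.
Path 2: N2 ← N1 → N4
  N1 is a fork and N1 is not conditioned on — no node blocks this path, so it is active.
Since the path N2 ← N1 → N4 is active, N2 and N4 are not d-separated given {N3}.

No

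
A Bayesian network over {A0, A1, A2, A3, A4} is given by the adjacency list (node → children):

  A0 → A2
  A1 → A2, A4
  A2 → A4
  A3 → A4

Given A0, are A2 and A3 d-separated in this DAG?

There are 2 undirected paths between A2 and A3; checking each against the conditioning set {A0}:
  1. A2 → A4 ← A3 — A4:collider[blocks] ⇒ blocked
  2. A2 ← A1 → A4 ← A3 — A1:fork[open]; A4:collider[blocks] ⇒ blocked
All paths are blocked; A2 ⊥ A3 | {A0} holds.

Yes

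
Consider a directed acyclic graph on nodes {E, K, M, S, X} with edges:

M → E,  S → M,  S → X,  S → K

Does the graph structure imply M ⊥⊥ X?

No — M and X are not d-separated given ∅.

There is one path between M and X:
  1. M ← S → X — S:fork[open] ⇒ active
Since the path M ← S → X is active, M and X are not d-separated given ∅.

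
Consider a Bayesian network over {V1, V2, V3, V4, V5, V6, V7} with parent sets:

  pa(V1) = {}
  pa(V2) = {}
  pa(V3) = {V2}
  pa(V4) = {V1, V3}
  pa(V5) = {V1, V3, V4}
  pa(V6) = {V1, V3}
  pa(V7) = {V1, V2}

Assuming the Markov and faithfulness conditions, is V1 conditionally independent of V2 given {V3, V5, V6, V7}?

No — V1 and V2 are not d-separated given {V3, V5, V6, V7}.

6 paths connect V1 and V2; each must be blocked for d-separation to hold:
Path 1: V1 → V5 ← V3 ← V2
  V3 is a chain here and V3 is conditioned on, so the path is blocked at V3.
Path 2: V1 → V5 ← V4 ← V3 ← V2
  V3 is a chain here and V3 is conditioned on, so the path is blocked at V3.
Path 3: V1 → V4 → V5 ← V3 ← V2
  V3 is a chain here and V3 is conditioned on, so the path is blocked at V3.
Path 4: V1 → V4 ← V3 ← V2
  V3 is a chain here and V3 is conditioned on, so the path is blocked at V3.
Path 5: V1 → V6 ← V3 ← V2
  V3 is a chain here and V3 is conditioned on, so the path is blocked at V3.
Path 6: V1 → V7 ← V2
  V7 is a collider and V7 is conditioned on, which opens it — no node blocks this path, so it is active.
At least one path is unblocked, so d-separation fails.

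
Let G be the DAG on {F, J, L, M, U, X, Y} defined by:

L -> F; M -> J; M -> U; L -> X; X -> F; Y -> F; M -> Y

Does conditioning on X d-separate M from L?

There are 2 undirected paths between M and L; checking each against the conditioning set {X}:
Path 1: M → Y → F ← X ← L
  F is a collider here and neither F nor any of its descendants is conditioned on, so the collider stays closed — the path is blocked at F.
Path 2: M → Y → F ← L
  F is a collider here and neither F nor any of its descendants is conditioned on, so the collider stays closed — the path is blocked at F.
All paths are blocked; M ⊥ L | {X} holds.

Yes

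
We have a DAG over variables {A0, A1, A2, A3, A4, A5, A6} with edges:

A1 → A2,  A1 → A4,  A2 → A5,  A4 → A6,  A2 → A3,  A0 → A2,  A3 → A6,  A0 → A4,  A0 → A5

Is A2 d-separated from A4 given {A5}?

No

4 paths connect A2 and A4; each must be blocked for d-separation to hold:
Path 1: A2 → A3 → A6 ← A4
  A6 is a collider here and neither A6 nor any of its descendants is conditioned on, so the collider stays closed — the path is blocked at A6.
Path 2: A2 ← A1 → A4
  A1 is a fork and A1 is not conditioned on — no node blocks this path, so it is active.
Path 3: A2 ← A0 → A4
  A0 is a fork and A0 is not conditioned on — no node blocks this path, so it is active.
Path 4: A2 → A5 ← A0 → A4
  A5 is a collider and A5 is conditioned on, which opens it; A0 is a fork and A0 is not conditioned on — no node blocks this path, so it is active.
At least one path is unblocked, so d-separation fails.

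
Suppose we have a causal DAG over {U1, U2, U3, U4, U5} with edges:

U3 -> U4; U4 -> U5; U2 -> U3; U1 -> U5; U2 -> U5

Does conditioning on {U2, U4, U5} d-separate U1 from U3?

2 paths connect U1 and U3; each must be blocked for d-separation to hold:
  1. U1 → U5 ← U2 → U3 — U5:collider[open]; U2:fork[blocks] ⇒ blocked
  2. U1 → U5 ← U4 ← U3 — U5:collider[open]; U4:chain[blocks] ⇒ blocked
All paths are blocked; U1 ⊥ U3 | {U2, U4, U5} holds.

Yes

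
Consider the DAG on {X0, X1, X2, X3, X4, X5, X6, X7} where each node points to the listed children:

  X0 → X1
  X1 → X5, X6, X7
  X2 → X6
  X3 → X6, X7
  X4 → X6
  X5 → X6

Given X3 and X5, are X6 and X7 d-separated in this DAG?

No

We examine all 3 paths between X6 and X7:
Path 1: X6 ← X1 → X7
  X1 is a fork and X1 is not conditioned on — no node blocks this path, so it is active.
Path 2: X6 ← X5 ← X1 → X7
  X5 is a chain here and X5 is conditioned on, so the path is blocked at X5.
Path 3: X6 ← X3 → X7
  X3 is a fork here and X3 is conditioned on, so the path is blocked at X3.
Because an active path exists, X6 and X7 are not d-separated.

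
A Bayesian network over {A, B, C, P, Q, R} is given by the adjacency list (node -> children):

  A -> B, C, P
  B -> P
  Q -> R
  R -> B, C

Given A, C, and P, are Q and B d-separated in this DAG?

There are 3 undirected paths between Q and B; checking each against the conditioning set {A, C, P}:
Path 1: Q → R → B
  R is a chain and R is not conditioned on — no node blocks this path, so it is active.
Path 2: Q → R → C ← A → B
  A is a fork here and A is conditioned on, so the path is blocked at A.
Path 3: Q → R → C ← A → P ← B
  A is a fork here and A is conditioned on, so the path is blocked at A.
Since the path Q → R → B is active, Q and B are not d-separated given {A, C, P}.

No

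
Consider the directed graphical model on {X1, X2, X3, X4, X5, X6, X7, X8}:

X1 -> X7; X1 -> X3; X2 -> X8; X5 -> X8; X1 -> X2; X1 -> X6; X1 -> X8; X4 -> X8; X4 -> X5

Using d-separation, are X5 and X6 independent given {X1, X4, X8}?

Yes

We examine all 4 paths between X5 and X6:
  1. X5 ← X4 → X8 ← X2 ← X1 → X6 — X4:fork[blocks]; X8:collider[open]; X2:chain[open]; X1:fork[blocks] ⇒ blocked
  2. X5 ← X4 → X8 ← X1 → X6 — X4:fork[blocks]; X8:collider[open]; X1:fork[blocks] ⇒ blocked
  3. X5 → X8 ← X2 ← X1 → X6 — X8:collider[open]; X2:chain[open]; X1:fork[blocks] ⇒ blocked
  4. X5 → X8 ← X1 → X6 — X8:collider[open]; X1:fork[blocks] ⇒ blocked
Since every path is blocked, d-separation holds.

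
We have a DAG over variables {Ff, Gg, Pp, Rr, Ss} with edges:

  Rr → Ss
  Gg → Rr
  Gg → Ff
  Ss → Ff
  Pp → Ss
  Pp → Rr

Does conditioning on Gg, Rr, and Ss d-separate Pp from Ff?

Yes — Pp and Ff are d-separated given {Gg, Rr, Ss}.

There are 4 undirected paths between Pp and Ff; checking each against the conditioning set {Gg, Rr, Ss}:
  1. Pp → Ss → Ff — Ss:chain[blocks] ⇒ blocked
  2. Pp → Ss ← Rr ← Gg → Ff — Ss:collider[open]; Rr:chain[blocks]; Gg:fork[blocks] ⇒ blocked
  3. Pp → Rr → Ss → Ff — Rr:chain[blocks]; Ss:chain[blocks] ⇒ blocked
  4. Pp → Rr ← Gg → Ff — Rr:collider[open]; Gg:fork[blocks] ⇒ blocked
Every path is blocked, so Pp and Ff are d-separated given {Gg, Rr, Ss}.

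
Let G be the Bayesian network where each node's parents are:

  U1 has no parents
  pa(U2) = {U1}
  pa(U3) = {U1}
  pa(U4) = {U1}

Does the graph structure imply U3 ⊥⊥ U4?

No

Only one path connects U3 and U4:
Path 1: U3 ← U1 → U4
  U1 is a fork and U1 is not conditioned on — no node blocks this path, so it is active.
Because an active path exists, U3 and U4 are not d-separated.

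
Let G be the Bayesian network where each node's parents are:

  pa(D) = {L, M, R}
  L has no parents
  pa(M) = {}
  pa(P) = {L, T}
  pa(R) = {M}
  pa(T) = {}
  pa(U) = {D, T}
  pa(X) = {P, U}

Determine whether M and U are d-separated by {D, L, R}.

6 paths connect M and U; each must be blocked for d-separation to hold:
Path 1: M → D ← L → P → X ← U
  L is a fork here and L is conditioned on, so the path is blocked at L.
Path 2: M → D ← L → P ← T → U
  L is a fork here and L is conditioned on, so the path is blocked at L.
Path 3: M → D → U
  D is a chain here and D is conditioned on, so the path is blocked at D.
Path 4: M → R → D ← L → P → X ← U
  R is a chain here and R is conditioned on, so the path is blocked at R.
Path 5: M → R → D ← L → P ← T → U
  R is a chain here and R is conditioned on, so the path is blocked at R.
Path 6: M → R → D → U
  R is a chain here and R is conditioned on, so the path is blocked at R.
Since every path is blocked, d-separation holds.

Yes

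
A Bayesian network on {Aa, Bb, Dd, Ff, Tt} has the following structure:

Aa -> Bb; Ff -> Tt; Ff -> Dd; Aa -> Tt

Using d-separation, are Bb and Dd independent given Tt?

Only one path connects Bb and Dd:
Path 1: Bb ← Aa → Tt ← Ff → Dd
  Aa is a fork and Aa is not conditioned on; Tt is a collider and Tt is conditioned on, which opens it; Ff is a fork and Ff is not conditioned on — no node blocks this path, so it is active.
Since the path Bb ← Aa → Tt ← Ff → Dd is active, Bb and Dd are not d-separated given {Tt}.

No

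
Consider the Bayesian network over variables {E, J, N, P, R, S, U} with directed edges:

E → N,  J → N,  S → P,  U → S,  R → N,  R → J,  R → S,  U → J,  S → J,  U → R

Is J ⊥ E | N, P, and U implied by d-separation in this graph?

Enumerating the 6 paths from J to E and testing each for blocking by {N, P, U}:
Path 1: J → N ← E
  N is a collider and N is conditioned on, which opens it — no node blocks this path, so it is active.
Path 2: J ← S ← U → R → N ← E
  U is a fork here and U is conditioned on, so the path is blocked at U.
Path 3: J ← S ← R → N ← E
  S is a chain and S is not conditioned on; R is a fork and R is not conditioned on; N is a collider and N is conditioned on, which opens it — no node blocks this path, so it is active.
Path 4: J ← U → S ← R → N ← E
  U is a fork here and U is conditioned on, so the path is blocked at U.
Path 5: J ← U → R → N ← E
  U is a fork here and U is conditioned on, so the path is blocked at U.
Path 6: J ← R → N ← E
  R is a fork and R is not conditioned on; N is a collider and N is conditioned on, which opens it — no node blocks this path, so it is active.
Since the path J → N ← E is active, J and E are not d-separated given {N, P, U}.

No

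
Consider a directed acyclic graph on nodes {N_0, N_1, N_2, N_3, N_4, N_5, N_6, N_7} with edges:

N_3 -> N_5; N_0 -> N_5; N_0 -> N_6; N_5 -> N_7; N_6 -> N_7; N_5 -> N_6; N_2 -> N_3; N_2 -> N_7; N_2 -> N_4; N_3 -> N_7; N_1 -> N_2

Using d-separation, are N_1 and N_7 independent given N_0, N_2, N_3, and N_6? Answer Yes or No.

Enumerating the 5 paths from N_1 to N_7 and testing each for blocking by {N_0, N_2, N_3, N_6}:
Path 1: N_1 → N_2 → N_3 → N_7
  N_2 is a chain here and N_2 is conditioned on, so the path is blocked at N_2.
Path 2: N_1 → N_2 → N_3 → N_5 → N_6 → N_7
  N_2 is a chain here and N_2 is conditioned on, so the path is blocked at N_2.
Path 3: N_1 → N_2 → N_3 → N_5 → N_7
  N_2 is a chain here and N_2 is conditioned on, so the path is blocked at N_2.
Path 4: N_1 → N_2 → N_3 → N_5 ← N_0 → N_6 → N_7
  N_2 is a chain here and N_2 is conditioned on, so the path is blocked at N_2.
Path 5: N_1 → N_2 → N_7
  N_2 is a chain here and N_2 is conditioned on, so the path is blocked at N_2.
Since every path is blocked, d-separation holds.

Yes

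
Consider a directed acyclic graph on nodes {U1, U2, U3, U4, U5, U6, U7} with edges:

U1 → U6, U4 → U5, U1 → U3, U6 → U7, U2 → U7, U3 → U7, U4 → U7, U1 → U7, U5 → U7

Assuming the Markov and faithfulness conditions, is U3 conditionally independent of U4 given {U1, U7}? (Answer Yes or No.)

There are 6 undirected paths between U3 and U4; checking each against the conditioning set {U1, U7}:
Path 1: U3 → U7 ← U5 ← U4
  U7 is a collider and U7 is conditioned on, which opens it; U5 is a chain and U5 is not conditioned on — no node blocks this path, so it is active.
Path 2: U3 → U7 ← U4
  U7 is a collider and U7 is conditioned on, which opens it — no node blocks this path, so it is active.
Path 3: U3 ← U1 → U7 ← U5 ← U4
  U1 is a fork here and U1 is conditioned on, so the path is blocked at U1.
Path 4: U3 ← U1 → U7 ← U4
  U1 is a fork here and U1 is conditioned on, so the path is blocked at U1.
Path 5: U3 ← U1 → U6 → U7 ← U5 ← U4
  U1 is a fork here and U1 is conditioned on, so the path is blocked at U1.
Path 6: U3 ← U1 → U6 → U7 ← U4
  U1 is a fork here and U1 is conditioned on, so the path is blocked at U1.
Since the path U3 → U7 ← U5 ← U4 is active, U3 and U4 are not d-separated given {U1, U7}.

No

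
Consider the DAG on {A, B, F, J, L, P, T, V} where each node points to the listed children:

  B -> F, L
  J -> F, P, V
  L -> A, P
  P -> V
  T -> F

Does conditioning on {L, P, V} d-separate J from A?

We examine all 3 paths between J and A:
Path 1: J → P ← L → A
  L is a fork here and L is conditioned on, so the path is blocked at L.
Path 2: J → V ← P ← L → A
  P is a chain here and P is conditioned on, so the path is blocked at P.
Path 3: J → F ← B → L → A
  F is a collider here and neither F nor any of its descendants is conditioned on, so the collider stays closed — the path is blocked at F.
All paths are blocked; J ⊥ A | {L, P, V} holds.

Yes — J and A are d-separated given {L, P, V}.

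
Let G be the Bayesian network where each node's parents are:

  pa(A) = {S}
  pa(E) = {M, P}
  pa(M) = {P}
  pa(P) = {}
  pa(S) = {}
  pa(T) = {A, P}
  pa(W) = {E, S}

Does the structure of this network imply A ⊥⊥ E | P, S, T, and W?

3 paths connect A and E; each must be blocked for d-separation to hold:
  1. A ← S → W ← E — S:fork[blocks]; W:collider[open] ⇒ blocked
  2. A → T ← P → M → E — T:collider[open]; P:fork[blocks]; M:chain[open] ⇒ blocked
  3. A → T ← P → E — T:collider[open]; P:fork[blocks] ⇒ blocked
Since every path is blocked, d-separation holds.

Yes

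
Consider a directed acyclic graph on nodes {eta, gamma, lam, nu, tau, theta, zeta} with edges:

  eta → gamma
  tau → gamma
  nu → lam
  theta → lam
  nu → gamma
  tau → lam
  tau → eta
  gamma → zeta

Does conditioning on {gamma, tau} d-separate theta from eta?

There are 4 undirected paths between theta and eta; checking each against the conditioning set {gamma, tau}:
  1. theta → lam ← nu → gamma ← tau → eta — lam:collider[blocks]; nu:fork[open]; gamma:collider[open]; tau:fork[blocks] ⇒ blocked
  2. theta → lam ← nu → gamma ← eta — lam:collider[blocks]; nu:fork[open]; gamma:collider[open] ⇒ blocked
  3. theta → lam ← tau → gamma ← eta — lam:collider[blocks]; tau:fork[blocks]; gamma:collider[open] ⇒ blocked
  4. theta → lam ← tau → eta — lam:collider[blocks]; tau:fork[blocks] ⇒ blocked
Every path is blocked, so theta and eta are d-separated given {gamma, tau}.

Yes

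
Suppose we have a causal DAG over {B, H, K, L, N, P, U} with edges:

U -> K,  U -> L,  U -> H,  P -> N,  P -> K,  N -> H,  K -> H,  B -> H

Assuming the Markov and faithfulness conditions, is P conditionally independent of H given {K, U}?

No

3 paths connect P and H; each must be blocked for d-separation to hold:
Path 1: P → N → H
  N is a chain and N is not conditioned on — no node blocks this path, so it is active.
Path 2: P → K → H
  K is a chain here and K is conditioned on, so the path is blocked at K.
Path 3: P → K ← U → H
  U is a fork here and U is conditioned on, so the path is blocked at U.
Because an active path exists, P and H are not d-separated.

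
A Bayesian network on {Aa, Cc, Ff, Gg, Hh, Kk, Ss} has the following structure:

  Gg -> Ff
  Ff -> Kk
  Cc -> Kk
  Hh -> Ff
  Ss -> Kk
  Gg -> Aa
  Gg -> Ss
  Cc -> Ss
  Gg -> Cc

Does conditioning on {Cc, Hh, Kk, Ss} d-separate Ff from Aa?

Enumerating the 5 paths from Ff to Aa and testing each for blocking by {Cc, Hh, Kk, Ss}:
  1. Ff ← Gg → Aa — Gg:fork[open] ⇒ active
  2. Ff → Kk ← Ss ← Gg → Aa — Kk:collider[open]; Ss:chain[blocks]; Gg:fork[open] ⇒ blocked
  3. Ff → Kk ← Ss ← Cc ← Gg → Aa — Kk:collider[open]; Ss:chain[blocks]; Cc:chain[blocks]; Gg:fork[open] ⇒ blocked
  4. Ff → Kk ← Cc → Ss ← Gg → Aa — Kk:collider[open]; Cc:fork[blocks]; Ss:collider[open]; Gg:fork[open] ⇒ blocked
  5. Ff → Kk ← Cc ← Gg → Aa — Kk:collider[open]; Cc:chain[blocks]; Gg:fork[open] ⇒ blocked
Since the path Ff ← Gg → Aa is active, Ff and Aa are not d-separated given {Cc, Hh, Kk, Ss}.

No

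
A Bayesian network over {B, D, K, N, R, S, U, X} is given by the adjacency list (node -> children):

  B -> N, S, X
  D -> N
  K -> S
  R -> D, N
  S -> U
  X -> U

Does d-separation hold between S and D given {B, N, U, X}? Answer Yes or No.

Yes — S and D are d-separated given {B, N, U, X}.

4 paths connect S and D; each must be blocked for d-separation to hold:
  1. S ← B → N ← R → D — B:fork[blocks]; N:collider[open]; R:fork[open] ⇒ blocked
  2. S ← B → N ← D — B:fork[blocks]; N:collider[open] ⇒ blocked
  3. S → U ← X ← B → N ← R → D — U:collider[open]; X:chain[blocks]; B:fork[blocks]; N:collider[open]; R:fork[open] ⇒ blocked
  4. S → U ← X ← B → N ← D — U:collider[open]; X:chain[blocks]; B:fork[blocks]; N:collider[open] ⇒ blocked
Since every path is blocked, d-separation holds.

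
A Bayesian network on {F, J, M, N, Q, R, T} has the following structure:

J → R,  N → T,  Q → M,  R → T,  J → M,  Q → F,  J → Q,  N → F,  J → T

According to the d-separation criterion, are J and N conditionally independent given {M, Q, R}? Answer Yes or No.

Yes

There are 4 undirected paths between J and N; checking each against the conditioning set {M, Q, R}:
Path 1: J → M ← Q → F ← N
  Q is a fork here and Q is conditioned on, so the path is blocked at Q.
Path 2: J → Q → F ← N
  Q is a chain here and Q is conditioned on, so the path is blocked at Q.
Path 3: J → T ← N
  T is a collider here and neither T nor any of its descendants is conditioned on, so the collider stays closed — the path is blocked at T.
Path 4: J → R → T ← N
  R is a chain here and R is conditioned on, so the path is blocked at R.
Every path is blocked, so J and N are d-separated given {M, Q, R}.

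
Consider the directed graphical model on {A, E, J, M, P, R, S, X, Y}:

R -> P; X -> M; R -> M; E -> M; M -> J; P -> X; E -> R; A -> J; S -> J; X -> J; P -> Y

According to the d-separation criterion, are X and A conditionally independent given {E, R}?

Enumerating the 4 paths from X to A and testing each for blocking by {E, R}:
Path 1: X → J ← A
  J is a collider here and neither J nor any of its descendants is conditioned on, so the collider stays closed — the path is blocked at J.
Path 2: X ← P ← R ← E → M → J ← A
  R is a chain here and R is conditioned on, so the path is blocked at R.
Path 3: X ← P ← R → M → J ← A
  R is a fork here and R is conditioned on, so the path is blocked at R.
Path 4: X → M → J ← A
  J is a collider here and neither J nor any of its descendants is conditioned on, so the collider stays closed — the path is blocked at J.
Since every path is blocked, d-separation holds.

Yes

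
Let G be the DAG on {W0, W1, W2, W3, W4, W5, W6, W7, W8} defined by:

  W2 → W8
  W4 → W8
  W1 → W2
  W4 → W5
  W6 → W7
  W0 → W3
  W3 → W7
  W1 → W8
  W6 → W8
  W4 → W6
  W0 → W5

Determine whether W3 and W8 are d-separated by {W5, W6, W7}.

No

Enumerating the 4 paths from W3 to W8 and testing each for blocking by {W5, W6, W7}:
Path 1: W3 → W7 ← W6 → W8
  W6 is a fork here and W6 is conditioned on, so the path is blocked at W6.
Path 2: W3 → W7 ← W6 ← W4 → W8
  W6 is a chain here and W6 is conditioned on, so the path is blocked at W6.
Path 3: W3 ← W0 → W5 ← W4 → W8
  W0 is a fork and W0 is not conditioned on; W5 is a collider and W5 is conditioned on, which opens it; W4 is a fork and W4 is not conditioned on — no node blocks this path, so it is active.
Path 4: W3 ← W0 → W5 ← W4 → W6 → W8
  W6 is a chain here and W6 is conditioned on, so the path is blocked at W6.
Because an active path exists, W3 and W8 are not d-separated.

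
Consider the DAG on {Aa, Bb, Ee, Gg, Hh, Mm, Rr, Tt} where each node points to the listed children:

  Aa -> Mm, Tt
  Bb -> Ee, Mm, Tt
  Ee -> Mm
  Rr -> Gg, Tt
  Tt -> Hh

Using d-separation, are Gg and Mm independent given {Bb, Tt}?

Enumerating the 3 paths from Gg to Mm and testing each for blocking by {Bb, Tt}:
Path 1: Gg ← Rr → Tt ← Aa → Mm
  Rr is a fork and Rr is not conditioned on; Tt is a collider and Tt is conditioned on, which opens it; Aa is a fork and Aa is not conditioned on — no node blocks this path, so it is active.
Path 2: Gg ← Rr → Tt ← Bb → Mm
  Bb is a fork here and Bb is conditioned on, so the path is blocked at Bb.
Path 3: Gg ← Rr → Tt ← Bb → Ee → Mm
  Bb is a fork here and Bb is conditioned on, so the path is blocked at Bb.
Because an active path exists, Gg and Mm are not d-separated.

No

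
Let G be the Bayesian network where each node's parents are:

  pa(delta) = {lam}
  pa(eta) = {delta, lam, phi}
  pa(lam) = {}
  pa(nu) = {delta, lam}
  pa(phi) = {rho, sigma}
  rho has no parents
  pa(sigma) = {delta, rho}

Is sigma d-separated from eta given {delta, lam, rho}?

No

Enumerating the 5 paths from sigma to eta and testing each for blocking by {delta, lam, rho}:
Path 1: sigma ← delta ← lam → eta
  delta is a chain here and delta is conditioned on, so the path is blocked at delta.
Path 2: sigma ← delta → eta
  delta is a fork here and delta is conditioned on, so the path is blocked at delta.
Path 3: sigma ← delta → nu ← lam → eta
  delta is a fork here and delta is conditioned on, so the path is blocked at delta.
Path 4: sigma → phi → eta
  phi is a chain and phi is not conditioned on — no node blocks this path, so it is active.
Path 5: sigma ← rho → phi → eta
  rho is a fork here and rho is conditioned on, so the path is blocked at rho.
Because an active path exists, sigma and eta are not d-separated.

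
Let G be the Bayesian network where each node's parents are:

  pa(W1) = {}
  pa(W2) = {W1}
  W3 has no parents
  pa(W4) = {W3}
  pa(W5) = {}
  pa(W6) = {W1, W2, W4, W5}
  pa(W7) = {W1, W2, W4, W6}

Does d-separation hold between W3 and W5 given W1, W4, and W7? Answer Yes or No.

Yes

There are 6 undirected paths between W3 and W5; checking each against the conditioning set {W1, W4, W7}:
  1. W3 → W4 → W6 ← W5 — W4:chain[blocks]; W6:collider[open] ⇒ blocked
  2. W3 → W4 → W7 ← W6 ← W5 — W4:chain[blocks]; W7:collider[open]; W6:chain[open] ⇒ blocked
  3. W3 → W4 → W7 ← W1 → W6 ← W5 — W4:chain[blocks]; W7:collider[open]; W1:fork[blocks]; W6:collider[open] ⇒ blocked
  4. W3 → W4 → W7 ← W1 → W2 → W6 ← W5 — W4:chain[blocks]; W7:collider[open]; W1:fork[blocks]; W2:chain[open]; W6:collider[open] ⇒ blocked
  5. W3 → W4 → W7 ← W2 → W6 ← W5 — W4:chain[blocks]; W7:collider[open]; W2:fork[open]; W6:collider[open] ⇒ blocked
  6. W3 → W4 → W7 ← W2 ← W1 → W6 ← W5 — W4:chain[blocks]; W7:collider[open]; W2:chain[open]; W1:fork[blocks]; W6:collider[open] ⇒ blocked
All paths are blocked; W3 ⊥ W5 | {W1, W4, W7} holds.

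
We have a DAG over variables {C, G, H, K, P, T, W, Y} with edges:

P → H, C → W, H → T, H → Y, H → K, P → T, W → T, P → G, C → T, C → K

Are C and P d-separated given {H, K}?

Enumerating the 6 paths from C to P and testing each for blocking by {H, K}:
Path 1: C → W → T ← P
  T is a collider here and neither T nor any of its descendants is conditioned on, so the collider stays closed — the path is blocked at T.
Path 2: C → W → T ← H ← P
  T is a collider here and neither T nor any of its descendants is conditioned on, so the collider stays closed — the path is blocked at T.
Path 3: C → K ← H ← P
  H is a chain here and H is conditioned on, so the path is blocked at H.
Path 4: C → K ← H → T ← P
  H is a fork here and H is conditioned on, so the path is blocked at H.
Path 5: C → T ← P
  T is a collider here and neither T nor any of its descendants is conditioned on, so the collider stays closed — the path is blocked at T.
Path 6: C → T ← H ← P
  T is a collider here and neither T nor any of its descendants is conditioned on, so the collider stays closed — the path is blocked at T.
Since every path is blocked, d-separation holds.

Yes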